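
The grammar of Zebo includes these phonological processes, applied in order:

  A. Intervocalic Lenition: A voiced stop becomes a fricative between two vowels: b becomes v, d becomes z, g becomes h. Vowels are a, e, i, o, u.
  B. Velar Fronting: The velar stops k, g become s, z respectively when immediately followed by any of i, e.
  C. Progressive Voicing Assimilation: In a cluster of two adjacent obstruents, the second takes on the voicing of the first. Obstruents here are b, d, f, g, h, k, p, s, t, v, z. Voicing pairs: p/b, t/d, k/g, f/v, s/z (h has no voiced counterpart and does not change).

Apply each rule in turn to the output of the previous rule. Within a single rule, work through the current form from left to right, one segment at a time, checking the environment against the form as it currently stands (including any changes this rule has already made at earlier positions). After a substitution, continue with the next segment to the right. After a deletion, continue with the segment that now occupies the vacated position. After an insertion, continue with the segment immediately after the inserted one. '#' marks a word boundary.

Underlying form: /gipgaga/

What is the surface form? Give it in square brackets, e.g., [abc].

[zipkaha]

A Intervocalic Lenition: [gipgaga] → [gipgaha]
B Velar Fronting: [gipgaha] → [zipgaha]
C Progressive Voicing Assimilation: [zipgaha] → [zipkaha]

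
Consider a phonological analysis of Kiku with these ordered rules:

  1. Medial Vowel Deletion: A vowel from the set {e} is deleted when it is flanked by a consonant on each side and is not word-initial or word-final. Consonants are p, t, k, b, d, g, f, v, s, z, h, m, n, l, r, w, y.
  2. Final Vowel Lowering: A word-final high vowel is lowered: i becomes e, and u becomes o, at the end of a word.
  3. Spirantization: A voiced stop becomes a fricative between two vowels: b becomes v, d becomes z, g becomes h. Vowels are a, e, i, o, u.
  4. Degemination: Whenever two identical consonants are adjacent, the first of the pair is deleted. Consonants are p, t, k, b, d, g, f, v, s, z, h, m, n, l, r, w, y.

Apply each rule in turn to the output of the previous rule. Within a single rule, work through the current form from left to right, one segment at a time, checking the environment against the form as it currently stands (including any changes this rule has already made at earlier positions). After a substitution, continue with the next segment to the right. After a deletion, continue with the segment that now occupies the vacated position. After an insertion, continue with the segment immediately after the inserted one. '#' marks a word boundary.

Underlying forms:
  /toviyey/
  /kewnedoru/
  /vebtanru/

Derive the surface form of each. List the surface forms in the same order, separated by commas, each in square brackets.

/toviyey/:
  1 Medial Vowel Deletion: [toviyey] → [toviyy]
  2 Final Vowel Lowering: no change — [toviyy]
  3 Spirantization: no change — [toviyy]
  4 Degemination: [toviyy] → [toviy]
/kewnedoru/:
  1 Medial Vowel Deletion: [kewnedoru] → [kwndoru]
  2 Final Vowel Lowering: [kwndoru] → [kwndoro]
  3 Spirantization: no change — [kwndoro]
  4 Degemination: no change — [kwndoro]
/vebtanru/:
  1 Medial Vowel Deletion: [vebtanru] → [vbtanru]
  2 Final Vowel Lowering: [vbtanru] → [vbtanro]
  3 Spirantization: no change — [vbtanro]
  4 Degemination: no change — [vbtanro]

[toviy], [kwndoro], [vbtanro]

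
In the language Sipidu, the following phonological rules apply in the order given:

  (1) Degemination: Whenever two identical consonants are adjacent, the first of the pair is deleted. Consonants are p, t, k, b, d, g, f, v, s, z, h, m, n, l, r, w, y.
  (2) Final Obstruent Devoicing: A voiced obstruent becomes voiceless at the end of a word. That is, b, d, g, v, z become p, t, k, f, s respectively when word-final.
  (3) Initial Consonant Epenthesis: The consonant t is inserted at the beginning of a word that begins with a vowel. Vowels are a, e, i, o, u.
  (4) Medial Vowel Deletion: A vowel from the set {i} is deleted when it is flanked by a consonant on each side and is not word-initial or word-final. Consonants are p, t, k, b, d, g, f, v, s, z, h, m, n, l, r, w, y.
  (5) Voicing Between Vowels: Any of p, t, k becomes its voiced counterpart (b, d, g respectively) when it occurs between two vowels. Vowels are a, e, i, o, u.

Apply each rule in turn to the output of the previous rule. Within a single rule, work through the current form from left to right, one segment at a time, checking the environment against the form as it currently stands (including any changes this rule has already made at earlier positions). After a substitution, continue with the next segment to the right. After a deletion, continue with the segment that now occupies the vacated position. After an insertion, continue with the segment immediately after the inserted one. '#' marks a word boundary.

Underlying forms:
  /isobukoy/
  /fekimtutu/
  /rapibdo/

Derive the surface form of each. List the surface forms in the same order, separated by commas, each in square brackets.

/isobukoy/:
  (1) Degemination: no change — [isobukoy]
  (2) Final Obstruent Devoicing: no change — [isobukoy]
  (3) Initial Consonant Epenthesis: [isobukoy] → [tisobukoy]
  (4) Medial Vowel Deletion: [tisobukoy] → [tsobukoy]
  (5) Voicing Between Vowels: [tsobukoy] → [tsobugoy]
/fekimtutu/:
  (1) Degemination: no change — [fekimtutu]
  (2) Final Obstruent Devoicing: no change — [fekimtutu]
  (3) Initial Consonant Epenthesis: no change — [fekimtutu]
  (4) Medial Vowel Deletion: [fekimtutu] → [fekmtutu]
  (5) Voicing Between Vowels: [fekmtutu] → [fekmtudu]
/rapibdo/:
  (1) Degemination: no change — [rapibdo]
  (2) Final Obstruent Devoicing: no change — [rapibdo]
  (3) Initial Consonant Epenthesis: no change — [rapibdo]
  (4) Medial Vowel Deletion: [rapibdo] → [rapbdo]
  (5) Voicing Between Vowels: no change — [rapbdo]

[tsobugoy], [fekmtudu], [rapbdo]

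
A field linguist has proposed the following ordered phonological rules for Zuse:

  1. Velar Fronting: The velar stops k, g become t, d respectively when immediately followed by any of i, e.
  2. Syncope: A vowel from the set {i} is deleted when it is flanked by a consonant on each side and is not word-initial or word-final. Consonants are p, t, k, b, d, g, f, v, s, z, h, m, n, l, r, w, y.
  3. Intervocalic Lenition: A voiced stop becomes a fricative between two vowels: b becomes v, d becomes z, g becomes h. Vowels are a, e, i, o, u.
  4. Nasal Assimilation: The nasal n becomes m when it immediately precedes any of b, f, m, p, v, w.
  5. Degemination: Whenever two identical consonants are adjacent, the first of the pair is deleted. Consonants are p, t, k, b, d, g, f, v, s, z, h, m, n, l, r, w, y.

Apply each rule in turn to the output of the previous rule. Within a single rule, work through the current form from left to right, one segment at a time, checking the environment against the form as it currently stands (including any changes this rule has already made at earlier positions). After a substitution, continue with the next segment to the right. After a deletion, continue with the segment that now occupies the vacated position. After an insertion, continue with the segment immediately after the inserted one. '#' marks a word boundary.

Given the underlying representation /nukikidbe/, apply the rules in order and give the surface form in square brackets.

[nutdbe]

1 Velar Fronting: [nukikidbe] → [nutitidbe]
2 Syncope: [nutitidbe] → [nuttdbe]
3 Intervocalic Lenition: no change — [nuttdbe]
4 Nasal Assimilation: no change — [nuttdbe]
5 Degemination: [nuttdbe] → [nutdbe]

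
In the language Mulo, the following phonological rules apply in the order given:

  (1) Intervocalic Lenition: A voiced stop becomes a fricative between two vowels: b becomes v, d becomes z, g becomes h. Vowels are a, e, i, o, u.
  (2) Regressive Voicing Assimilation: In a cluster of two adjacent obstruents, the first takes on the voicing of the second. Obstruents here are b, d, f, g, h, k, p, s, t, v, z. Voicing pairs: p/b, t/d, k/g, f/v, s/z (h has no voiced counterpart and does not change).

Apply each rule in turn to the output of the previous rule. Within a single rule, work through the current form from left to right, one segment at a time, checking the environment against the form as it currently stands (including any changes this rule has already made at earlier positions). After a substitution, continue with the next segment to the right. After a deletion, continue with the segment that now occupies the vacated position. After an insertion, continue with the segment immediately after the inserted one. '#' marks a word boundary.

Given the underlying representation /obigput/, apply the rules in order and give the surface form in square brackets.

[ovikput]

(1) Intervocalic Lenition: [obigput] → [ovigput]
(2) Regressive Voicing Assimilation: [ovigput] → [ovikput]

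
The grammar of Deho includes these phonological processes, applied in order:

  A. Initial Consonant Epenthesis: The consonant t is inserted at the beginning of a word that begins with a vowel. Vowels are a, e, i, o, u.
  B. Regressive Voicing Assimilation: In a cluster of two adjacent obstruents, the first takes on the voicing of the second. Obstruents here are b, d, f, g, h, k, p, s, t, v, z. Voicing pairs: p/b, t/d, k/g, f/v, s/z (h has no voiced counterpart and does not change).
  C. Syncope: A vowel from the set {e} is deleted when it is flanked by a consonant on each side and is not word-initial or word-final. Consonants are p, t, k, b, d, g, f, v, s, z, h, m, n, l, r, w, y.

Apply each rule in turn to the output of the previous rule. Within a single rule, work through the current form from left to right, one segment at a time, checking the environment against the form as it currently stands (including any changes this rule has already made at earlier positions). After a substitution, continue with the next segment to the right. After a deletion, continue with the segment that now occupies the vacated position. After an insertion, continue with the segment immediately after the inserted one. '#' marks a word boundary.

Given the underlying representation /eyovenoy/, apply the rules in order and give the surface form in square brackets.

[tyovnoy]

A Initial Consonant Epenthesis: [eyovenoy] → [teyovenoy]
B Regressive Voicing Assimilation: no change — [teyovenoy]
C Syncope: [teyovenoy] → [tyovnoy]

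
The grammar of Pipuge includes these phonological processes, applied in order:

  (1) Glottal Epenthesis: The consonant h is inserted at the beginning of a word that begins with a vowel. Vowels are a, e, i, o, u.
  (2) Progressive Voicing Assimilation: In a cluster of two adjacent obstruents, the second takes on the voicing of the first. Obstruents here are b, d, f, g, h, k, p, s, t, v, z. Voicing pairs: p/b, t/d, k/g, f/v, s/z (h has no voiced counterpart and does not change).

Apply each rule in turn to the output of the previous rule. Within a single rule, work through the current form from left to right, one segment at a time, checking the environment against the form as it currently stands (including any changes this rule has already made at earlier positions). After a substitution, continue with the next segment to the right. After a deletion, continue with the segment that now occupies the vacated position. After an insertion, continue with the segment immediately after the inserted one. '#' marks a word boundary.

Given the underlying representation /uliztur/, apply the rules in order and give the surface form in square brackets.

(1) Glottal Epenthesis: [uliztur] → [huliztur]
(2) Progressive Voicing Assimilation: [huliztur] → [hulizdur]

[hulizdur]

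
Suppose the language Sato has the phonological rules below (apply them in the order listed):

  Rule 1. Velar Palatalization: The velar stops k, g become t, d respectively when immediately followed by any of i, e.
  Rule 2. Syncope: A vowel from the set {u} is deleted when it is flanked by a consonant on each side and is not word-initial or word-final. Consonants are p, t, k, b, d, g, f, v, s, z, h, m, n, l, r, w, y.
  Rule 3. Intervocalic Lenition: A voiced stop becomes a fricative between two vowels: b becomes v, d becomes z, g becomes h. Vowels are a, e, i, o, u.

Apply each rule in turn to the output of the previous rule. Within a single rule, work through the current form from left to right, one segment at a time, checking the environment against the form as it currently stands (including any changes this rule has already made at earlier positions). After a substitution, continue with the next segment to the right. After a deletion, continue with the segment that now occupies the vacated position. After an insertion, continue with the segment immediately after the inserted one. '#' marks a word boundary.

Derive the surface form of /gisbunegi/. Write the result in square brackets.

Rule 1 Velar Palatalization: [gisbunegi] → [disbunedi]
Rule 2 Syncope: [disbunedi] → [disbnedi]
Rule 3 Intervocalic Lenition: [disbnedi] → [disbnezi]

[disbnezi]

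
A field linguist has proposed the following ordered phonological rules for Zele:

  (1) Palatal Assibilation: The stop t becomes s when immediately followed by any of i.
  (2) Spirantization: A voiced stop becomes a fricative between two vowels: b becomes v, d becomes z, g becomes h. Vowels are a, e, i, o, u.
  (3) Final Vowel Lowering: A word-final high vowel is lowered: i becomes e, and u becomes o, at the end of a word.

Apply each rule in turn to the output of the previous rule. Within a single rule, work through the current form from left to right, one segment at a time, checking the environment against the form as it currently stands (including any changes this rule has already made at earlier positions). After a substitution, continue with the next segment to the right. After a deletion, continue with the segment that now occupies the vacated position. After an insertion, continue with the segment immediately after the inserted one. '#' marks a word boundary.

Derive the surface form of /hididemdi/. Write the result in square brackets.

(1) Palatal Assibilation: no change — [hididemdi]
(2) Spirantization: [hididemdi] → [hizizemdi]
(3) Final Vowel Lowering: [hizizemdi] → [hizizemde]

[hizizemde]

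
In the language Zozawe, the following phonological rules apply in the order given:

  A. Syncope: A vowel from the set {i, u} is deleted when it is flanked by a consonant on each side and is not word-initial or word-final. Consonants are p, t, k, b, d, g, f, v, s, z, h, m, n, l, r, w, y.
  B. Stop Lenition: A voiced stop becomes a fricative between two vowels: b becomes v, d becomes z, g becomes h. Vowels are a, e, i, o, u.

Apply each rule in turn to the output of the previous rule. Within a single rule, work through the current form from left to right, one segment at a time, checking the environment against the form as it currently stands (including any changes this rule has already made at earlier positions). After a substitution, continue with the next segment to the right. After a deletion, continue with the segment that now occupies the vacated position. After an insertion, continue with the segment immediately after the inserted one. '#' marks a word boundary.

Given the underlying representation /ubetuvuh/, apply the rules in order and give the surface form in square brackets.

A Syncope: [ubetuvuh] → [ubetvh]
B Stop Lenition: [ubetvh] → [uvetvh]

[uvetvh]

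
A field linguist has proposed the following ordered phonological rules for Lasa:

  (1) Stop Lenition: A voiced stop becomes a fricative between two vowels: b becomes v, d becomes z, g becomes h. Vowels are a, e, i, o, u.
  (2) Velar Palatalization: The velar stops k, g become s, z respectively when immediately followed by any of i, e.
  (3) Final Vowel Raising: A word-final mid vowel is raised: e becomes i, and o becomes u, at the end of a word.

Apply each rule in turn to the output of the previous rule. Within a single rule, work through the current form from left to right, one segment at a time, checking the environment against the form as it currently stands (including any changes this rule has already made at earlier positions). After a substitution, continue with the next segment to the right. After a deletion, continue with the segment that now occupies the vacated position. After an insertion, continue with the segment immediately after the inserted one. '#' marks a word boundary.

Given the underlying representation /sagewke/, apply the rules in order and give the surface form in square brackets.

[sahewsi]

(1) Stop Lenition: [sagewke] → [sahewke]
(2) Velar Palatalization: [sahewke] → [sahewse]
(3) Final Vowel Raising: [sahewse] → [sahewsi]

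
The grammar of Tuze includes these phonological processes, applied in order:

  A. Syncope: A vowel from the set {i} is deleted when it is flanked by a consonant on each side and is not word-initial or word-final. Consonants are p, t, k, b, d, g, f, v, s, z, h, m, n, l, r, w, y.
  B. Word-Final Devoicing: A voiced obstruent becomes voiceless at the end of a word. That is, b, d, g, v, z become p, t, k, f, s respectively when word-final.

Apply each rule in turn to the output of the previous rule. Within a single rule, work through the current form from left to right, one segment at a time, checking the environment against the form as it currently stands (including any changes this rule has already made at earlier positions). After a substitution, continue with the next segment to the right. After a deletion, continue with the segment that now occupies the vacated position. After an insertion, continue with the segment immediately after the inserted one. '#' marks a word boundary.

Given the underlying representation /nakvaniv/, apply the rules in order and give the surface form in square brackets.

A Syncope: [nakvaniv] → [nakvanv]
B Word-Final Devoicing: [nakvanv] → [nakvanf]

[nakvanf]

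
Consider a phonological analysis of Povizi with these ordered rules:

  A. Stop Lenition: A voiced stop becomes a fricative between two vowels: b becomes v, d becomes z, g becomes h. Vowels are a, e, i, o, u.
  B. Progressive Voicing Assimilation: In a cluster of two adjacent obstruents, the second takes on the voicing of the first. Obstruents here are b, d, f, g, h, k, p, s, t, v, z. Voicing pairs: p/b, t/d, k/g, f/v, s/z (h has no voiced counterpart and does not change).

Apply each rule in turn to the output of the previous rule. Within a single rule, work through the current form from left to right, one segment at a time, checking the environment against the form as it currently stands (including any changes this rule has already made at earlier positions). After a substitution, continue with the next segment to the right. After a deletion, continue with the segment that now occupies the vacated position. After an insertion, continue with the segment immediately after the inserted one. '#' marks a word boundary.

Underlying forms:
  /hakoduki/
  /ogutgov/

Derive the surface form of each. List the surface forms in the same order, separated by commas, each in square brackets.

/hakoduki/:
  A Stop Lenition: [hakoduki] → [hakozuki]
  B Progressive Voicing Assimilation: no change — [hakozuki]
/ogutgov/:
  A Stop Lenition: [ogutgov] → [ohutgov]
  B Progressive Voicing Assimilation: [ohutgov] → [ohutkov]

[hakozuki], [ohutkov]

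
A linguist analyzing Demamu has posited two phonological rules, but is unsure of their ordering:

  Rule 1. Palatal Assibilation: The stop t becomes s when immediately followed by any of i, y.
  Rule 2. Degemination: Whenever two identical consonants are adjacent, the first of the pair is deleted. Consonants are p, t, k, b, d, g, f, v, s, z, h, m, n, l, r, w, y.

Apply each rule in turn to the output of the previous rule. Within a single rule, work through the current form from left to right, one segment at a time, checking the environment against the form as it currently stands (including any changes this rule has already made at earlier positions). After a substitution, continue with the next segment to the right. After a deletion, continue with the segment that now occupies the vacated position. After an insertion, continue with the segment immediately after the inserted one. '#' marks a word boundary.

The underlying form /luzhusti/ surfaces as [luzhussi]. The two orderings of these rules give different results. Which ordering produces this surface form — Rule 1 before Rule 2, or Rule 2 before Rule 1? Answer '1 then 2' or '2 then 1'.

2 then 1

Order 1 then 2:
  1 Palatal Assibilation: [luzhusti] → [luzhussi]
  2 Degemination: [luzhussi] → [luzhusi]
  result: [luzhusi]
Order 2 then 1:
  2 Degemination: no change — [luzhusti]
  1 Palatal Assibilation: [luzhusti] → [luzhussi]
  result: [luzhussi]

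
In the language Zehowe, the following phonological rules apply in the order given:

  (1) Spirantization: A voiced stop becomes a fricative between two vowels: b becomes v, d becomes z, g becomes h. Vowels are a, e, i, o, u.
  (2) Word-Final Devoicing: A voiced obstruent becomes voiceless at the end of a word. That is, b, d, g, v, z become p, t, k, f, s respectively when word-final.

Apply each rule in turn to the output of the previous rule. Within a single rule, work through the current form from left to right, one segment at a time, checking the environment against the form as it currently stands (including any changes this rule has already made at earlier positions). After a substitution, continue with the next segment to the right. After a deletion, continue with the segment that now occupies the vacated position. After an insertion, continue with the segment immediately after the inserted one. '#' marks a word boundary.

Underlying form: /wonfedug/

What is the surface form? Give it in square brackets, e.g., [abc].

[wonfezuk]

(1) Spirantization: [wonfedug] → [wonfezug]
(2) Word-Final Devoicing: [wonfezug] → [wonfezuk]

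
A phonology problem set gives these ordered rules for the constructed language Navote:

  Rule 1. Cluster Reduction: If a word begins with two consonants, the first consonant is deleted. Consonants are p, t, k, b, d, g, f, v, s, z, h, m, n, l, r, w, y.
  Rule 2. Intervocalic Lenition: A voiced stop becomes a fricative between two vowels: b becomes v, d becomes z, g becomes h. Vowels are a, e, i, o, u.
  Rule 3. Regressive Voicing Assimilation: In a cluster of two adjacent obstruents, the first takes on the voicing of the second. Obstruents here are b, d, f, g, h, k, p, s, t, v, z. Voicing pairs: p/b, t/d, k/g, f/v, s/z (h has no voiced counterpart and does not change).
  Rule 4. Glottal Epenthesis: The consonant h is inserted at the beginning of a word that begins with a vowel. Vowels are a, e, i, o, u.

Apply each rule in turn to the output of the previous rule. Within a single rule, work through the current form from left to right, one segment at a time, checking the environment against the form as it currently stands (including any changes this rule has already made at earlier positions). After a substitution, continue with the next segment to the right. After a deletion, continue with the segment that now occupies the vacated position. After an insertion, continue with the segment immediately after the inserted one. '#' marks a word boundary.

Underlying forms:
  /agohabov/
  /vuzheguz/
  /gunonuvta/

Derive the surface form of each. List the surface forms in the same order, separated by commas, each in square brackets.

[hahohavov], [vushehuz], [gunonufta]

/agohabov/:
  Rule 1 Cluster Reduction: no change — [agohabov]
  Rule 2 Intervocalic Lenition: [agohabov] → [ahohavov]
  Rule 3 Regressive Voicing Assimilation: no change — [ahohavov]
  Rule 4 Glottal Epenthesis: [ahohavov] → [hahohavov]
/vuzheguz/:
  Rule 1 Cluster Reduction: no change — [vuzheguz]
  Rule 2 Intervocalic Lenition: [vuzheguz] → [vuzhehuz]
  Rule 3 Regressive Voicing Assimilation: [vuzhehuz] → [vushehuz]
  Rule 4 Glottal Epenthesis: no change — [vushehuz]
/gunonuvta/:
  Rule 1 Cluster Reduction: no change — [gunonuvta]
  Rule 2 Intervocalic Lenition: no change — [gunonuvta]
  Rule 3 Regressive Voicing Assimilation: [gunonuvta] → [gunonufta]
  Rule 4 Glottal Epenthesis: no change — [gunonufta]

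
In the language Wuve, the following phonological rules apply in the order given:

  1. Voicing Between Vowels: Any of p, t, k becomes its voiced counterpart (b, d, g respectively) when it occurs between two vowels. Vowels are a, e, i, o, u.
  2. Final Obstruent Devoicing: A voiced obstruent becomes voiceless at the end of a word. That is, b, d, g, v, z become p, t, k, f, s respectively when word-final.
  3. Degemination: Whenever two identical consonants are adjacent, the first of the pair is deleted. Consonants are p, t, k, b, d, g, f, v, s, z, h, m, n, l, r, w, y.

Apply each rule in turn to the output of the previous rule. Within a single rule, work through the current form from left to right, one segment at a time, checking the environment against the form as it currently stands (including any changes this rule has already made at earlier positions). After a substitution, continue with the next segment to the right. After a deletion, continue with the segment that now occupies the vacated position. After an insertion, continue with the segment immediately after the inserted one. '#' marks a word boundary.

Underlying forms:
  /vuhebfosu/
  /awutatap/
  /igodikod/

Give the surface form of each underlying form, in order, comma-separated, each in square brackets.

[vuhebfosu], [awudadap], [igodigot]

/vuhebfosu/:
  1 Voicing Between Vowels: no change — [vuhebfosu]
  2 Final Obstruent Devoicing: no change — [vuhebfosu]
  3 Degemination: no change — [vuhebfosu]
/awutatap/:
  1 Voicing Between Vowels: [awutatap] → [awudadap]
  2 Final Obstruent Devoicing: no change — [awudadap]
  3 Degemination: no change — [awudadap]
/igodikod/:
  1 Voicing Between Vowels: [igodikod] → [igodigod]
  2 Final Obstruent Devoicing: [igodigod] → [igodigot]
  3 Degemination: no change — [igodigot]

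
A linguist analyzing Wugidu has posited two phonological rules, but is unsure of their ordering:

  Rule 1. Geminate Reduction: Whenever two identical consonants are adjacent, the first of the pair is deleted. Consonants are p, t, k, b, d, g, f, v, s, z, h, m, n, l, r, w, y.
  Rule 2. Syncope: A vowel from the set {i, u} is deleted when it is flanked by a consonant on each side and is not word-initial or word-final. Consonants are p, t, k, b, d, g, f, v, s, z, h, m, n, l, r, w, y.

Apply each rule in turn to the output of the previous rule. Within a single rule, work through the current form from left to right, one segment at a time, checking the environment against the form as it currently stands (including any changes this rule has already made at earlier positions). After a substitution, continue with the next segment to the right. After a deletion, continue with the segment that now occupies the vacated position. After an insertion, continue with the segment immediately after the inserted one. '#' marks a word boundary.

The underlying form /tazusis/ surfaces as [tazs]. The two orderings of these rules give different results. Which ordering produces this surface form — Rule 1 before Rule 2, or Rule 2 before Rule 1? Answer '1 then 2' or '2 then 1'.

2 then 1

Order 1 then 2:
  1 Geminate Reduction: no change — [tazusis]
  2 Syncope: [tazusis] → [tazss]
  result: [tazss]
Order 2 then 1:
  2 Syncope: [tazusis] → [tazss]
  1 Geminate Reduction: [tazss] → [tazs]
  result: [tazs]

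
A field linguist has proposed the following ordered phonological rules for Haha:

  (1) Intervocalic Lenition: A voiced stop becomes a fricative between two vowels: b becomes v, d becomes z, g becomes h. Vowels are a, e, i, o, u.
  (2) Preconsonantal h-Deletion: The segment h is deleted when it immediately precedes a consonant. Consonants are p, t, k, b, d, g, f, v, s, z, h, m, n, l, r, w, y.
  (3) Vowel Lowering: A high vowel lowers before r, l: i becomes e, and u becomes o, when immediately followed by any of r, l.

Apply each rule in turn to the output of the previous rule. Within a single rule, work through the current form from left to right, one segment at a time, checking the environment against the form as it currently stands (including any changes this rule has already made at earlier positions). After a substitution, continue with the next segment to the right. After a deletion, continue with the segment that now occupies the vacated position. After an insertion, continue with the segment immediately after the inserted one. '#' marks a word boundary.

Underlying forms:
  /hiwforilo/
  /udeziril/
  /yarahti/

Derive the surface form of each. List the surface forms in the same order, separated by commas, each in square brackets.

[hiwforelo], [uzezerel], [yarati]

/hiwforilo/:
  (1) Intervocalic Lenition: no change — [hiwforilo]
  (2) Preconsonantal h-Deletion: no change — [hiwforilo]
  (3) Vowel Lowering: [hiwforilo] → [hiwforelo]
/udeziril/:
  (1) Intervocalic Lenition: [udeziril] → [uzeziril]
  (2) Preconsonantal h-Deletion: no change — [uzeziril]
  (3) Vowel Lowering: [uzeziril] → [uzezerel]
/yarahti/:
  (1) Intervocalic Lenition: no change — [yarahti]
  (2) Preconsonantal h-Deletion: [yarahti] → [yarati]
  (3) Vowel Lowering: no change — [yarati]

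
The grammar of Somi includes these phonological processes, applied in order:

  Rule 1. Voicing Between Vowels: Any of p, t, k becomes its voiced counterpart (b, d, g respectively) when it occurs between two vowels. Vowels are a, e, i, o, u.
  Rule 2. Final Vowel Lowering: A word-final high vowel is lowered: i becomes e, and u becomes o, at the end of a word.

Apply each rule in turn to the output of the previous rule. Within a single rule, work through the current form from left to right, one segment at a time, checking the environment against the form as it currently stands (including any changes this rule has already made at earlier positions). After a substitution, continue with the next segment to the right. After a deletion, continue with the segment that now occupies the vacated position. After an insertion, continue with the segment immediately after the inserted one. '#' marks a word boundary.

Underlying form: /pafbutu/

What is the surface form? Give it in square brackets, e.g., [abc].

Rule 1 Voicing Between Vowels: [pafbutu] → [pafbudu]
Rule 2 Final Vowel Lowering: [pafbudu] → [pafbudo]

[pafbudo]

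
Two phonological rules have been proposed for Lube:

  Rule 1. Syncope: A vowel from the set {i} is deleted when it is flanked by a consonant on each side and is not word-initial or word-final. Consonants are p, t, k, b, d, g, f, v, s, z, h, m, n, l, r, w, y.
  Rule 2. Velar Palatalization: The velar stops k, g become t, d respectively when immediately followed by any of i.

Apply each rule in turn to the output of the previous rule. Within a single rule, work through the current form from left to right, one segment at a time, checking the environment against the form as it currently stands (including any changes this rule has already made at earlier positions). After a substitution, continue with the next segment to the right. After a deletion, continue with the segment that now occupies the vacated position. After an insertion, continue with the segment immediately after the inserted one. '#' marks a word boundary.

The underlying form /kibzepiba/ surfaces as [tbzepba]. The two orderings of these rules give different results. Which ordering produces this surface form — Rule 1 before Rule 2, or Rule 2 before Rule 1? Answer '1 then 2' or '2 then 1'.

Order 1 then 2:
  1 Syncope: [kibzepiba] → [kbzepba]
  2 Velar Palatalization: no change — [kbzepba]
  result: [kbzepba]
Order 2 then 1:
  2 Velar Palatalization: [kibzepiba] → [tibzepiba]
  1 Syncope: [tibzepiba] → [tbzepba]
  result: [tbzepba]

2 then 1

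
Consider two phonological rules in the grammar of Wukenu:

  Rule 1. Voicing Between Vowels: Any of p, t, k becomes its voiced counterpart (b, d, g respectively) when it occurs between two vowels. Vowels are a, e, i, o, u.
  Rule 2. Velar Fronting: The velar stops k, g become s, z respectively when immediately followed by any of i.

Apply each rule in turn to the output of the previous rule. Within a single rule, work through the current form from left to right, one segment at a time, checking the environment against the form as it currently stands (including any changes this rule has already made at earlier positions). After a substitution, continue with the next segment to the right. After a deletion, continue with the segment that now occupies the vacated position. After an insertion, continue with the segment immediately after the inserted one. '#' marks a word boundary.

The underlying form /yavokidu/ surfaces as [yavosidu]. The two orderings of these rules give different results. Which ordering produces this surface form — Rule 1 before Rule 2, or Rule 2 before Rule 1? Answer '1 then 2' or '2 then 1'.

Order 1 then 2:
  1 Voicing Between Vowels: [yavokidu] → [yavogidu]
  2 Velar Fronting: [yavogidu] → [yavozidu]
  result: [yavozidu]
Order 2 then 1:
  2 Velar Fronting: [yavokidu] → [yavosidu]
  1 Voicing Between Vowels: no change — [yavosidu]
  result: [yavosidu]

2 then 1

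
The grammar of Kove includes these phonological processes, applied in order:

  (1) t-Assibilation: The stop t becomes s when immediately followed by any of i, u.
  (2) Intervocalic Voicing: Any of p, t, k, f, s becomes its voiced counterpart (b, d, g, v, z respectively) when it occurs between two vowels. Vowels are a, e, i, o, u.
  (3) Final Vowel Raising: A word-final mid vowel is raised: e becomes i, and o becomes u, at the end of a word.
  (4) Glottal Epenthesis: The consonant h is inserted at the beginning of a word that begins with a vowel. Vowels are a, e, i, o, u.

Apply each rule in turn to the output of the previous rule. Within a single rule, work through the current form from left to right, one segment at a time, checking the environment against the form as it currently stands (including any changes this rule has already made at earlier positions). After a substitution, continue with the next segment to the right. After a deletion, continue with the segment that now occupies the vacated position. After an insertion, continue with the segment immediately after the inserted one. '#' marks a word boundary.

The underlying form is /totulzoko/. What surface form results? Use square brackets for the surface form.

[tozulzogu]

(1) t-Assibilation: [totulzoko] → [tosulzoko]
(2) Intervocalic Voicing: [tosulzoko] → [tozulzogo]
(3) Final Vowel Raising: [tozulzogo] → [tozulzogu]
(4) Glottal Epenthesis: no change — [tozulzogu]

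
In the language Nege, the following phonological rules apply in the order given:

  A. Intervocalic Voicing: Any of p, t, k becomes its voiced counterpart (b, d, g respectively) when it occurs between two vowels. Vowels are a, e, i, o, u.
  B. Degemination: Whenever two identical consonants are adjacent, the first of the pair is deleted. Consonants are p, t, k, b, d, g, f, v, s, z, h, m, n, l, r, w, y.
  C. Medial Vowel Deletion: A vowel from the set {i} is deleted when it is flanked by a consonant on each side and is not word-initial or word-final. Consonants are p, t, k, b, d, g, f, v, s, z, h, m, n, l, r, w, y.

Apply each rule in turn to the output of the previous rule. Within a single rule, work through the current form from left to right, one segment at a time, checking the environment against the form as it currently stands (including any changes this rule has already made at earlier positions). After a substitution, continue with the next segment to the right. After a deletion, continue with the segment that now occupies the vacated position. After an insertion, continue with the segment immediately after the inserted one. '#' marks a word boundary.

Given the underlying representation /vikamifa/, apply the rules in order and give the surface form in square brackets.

[vgamfa]

A Intervocalic Voicing: [vikamifa] → [vigamifa]
B Degemination: no change — [vigamifa]
C Medial Vowel Deletion: [vigamifa] → [vgamfa]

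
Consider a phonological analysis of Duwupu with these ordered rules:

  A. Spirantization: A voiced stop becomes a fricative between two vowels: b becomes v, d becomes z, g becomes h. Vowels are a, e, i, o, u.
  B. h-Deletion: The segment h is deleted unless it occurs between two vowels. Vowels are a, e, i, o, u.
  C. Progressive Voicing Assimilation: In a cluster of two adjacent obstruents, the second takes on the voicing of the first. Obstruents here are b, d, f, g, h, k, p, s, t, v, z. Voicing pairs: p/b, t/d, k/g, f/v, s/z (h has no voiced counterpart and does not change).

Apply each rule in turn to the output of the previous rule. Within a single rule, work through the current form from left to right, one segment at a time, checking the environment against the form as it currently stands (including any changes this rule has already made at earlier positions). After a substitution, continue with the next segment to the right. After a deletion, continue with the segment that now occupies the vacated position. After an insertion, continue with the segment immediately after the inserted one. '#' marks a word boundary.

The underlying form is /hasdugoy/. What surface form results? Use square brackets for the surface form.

A Spirantization: [hasdugoy] → [hasduhoy]
B h-Deletion: [hasduhoy] → [asduhoy]
C Progressive Voicing Assimilation: [asduhoy] → [astuhoy]

[astuhoy]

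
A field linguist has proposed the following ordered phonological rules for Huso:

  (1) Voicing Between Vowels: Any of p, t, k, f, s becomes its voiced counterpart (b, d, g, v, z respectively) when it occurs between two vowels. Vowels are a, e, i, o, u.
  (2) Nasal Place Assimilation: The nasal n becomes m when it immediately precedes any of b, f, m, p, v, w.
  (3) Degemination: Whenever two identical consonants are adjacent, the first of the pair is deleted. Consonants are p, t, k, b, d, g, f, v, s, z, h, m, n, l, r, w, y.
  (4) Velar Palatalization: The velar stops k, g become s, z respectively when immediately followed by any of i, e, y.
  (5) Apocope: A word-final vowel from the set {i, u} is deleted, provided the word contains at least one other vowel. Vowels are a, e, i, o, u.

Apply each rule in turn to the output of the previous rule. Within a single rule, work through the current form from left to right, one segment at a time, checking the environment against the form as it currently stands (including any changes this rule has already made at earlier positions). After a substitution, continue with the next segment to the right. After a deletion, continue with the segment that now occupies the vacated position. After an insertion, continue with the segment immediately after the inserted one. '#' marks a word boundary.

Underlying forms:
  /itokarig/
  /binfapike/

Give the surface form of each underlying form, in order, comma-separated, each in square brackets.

/itokarig/:
  (1) Voicing Between Vowels: [itokarig] → [idogarig]
  (2) Nasal Place Assimilation: no change — [idogarig]
  (3) Degemination: no change — [idogarig]
  (4) Velar Palatalization: no change — [idogarig]
  (5) Apocope: no change — [idogarig]
/binfapike/:
  (1) Voicing Between Vowels: [binfapike] → [binfabige]
  (2) Nasal Place Assimilation: [binfabige] → [bimfabige]
  (3) Degemination: no change — [bimfabige]
  (4) Velar Palatalization: [bimfabige] → [bimfabize]
  (5) Apocope: no change — [bimfabize]

[idogarig], [bimfabize]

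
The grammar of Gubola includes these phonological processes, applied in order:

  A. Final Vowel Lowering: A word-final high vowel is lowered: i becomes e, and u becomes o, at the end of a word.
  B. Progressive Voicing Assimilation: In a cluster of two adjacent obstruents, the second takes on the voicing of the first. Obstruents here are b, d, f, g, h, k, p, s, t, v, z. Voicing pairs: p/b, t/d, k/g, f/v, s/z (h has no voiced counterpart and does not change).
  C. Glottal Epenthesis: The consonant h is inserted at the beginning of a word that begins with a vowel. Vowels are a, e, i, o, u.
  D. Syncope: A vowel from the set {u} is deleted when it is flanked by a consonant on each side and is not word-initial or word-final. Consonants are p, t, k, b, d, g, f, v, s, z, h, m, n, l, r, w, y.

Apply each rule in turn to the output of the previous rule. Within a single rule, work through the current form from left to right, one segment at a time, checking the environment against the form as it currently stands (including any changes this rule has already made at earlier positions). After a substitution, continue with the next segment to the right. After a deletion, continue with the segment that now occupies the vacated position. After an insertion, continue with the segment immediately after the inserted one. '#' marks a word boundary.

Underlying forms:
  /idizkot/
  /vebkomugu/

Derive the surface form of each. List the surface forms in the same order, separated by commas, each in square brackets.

/idizkot/:
  A Final Vowel Lowering: no change — [idizkot]
  B Progressive Voicing Assimilation: [idizkot] → [idizgot]
  C Glottal Epenthesis: [idizgot] → [hidizgot]
  D Syncope: no change — [hidizgot]
/vebkomugu/:
  A Final Vowel Lowering: [vebkomugu] → [vebkomugo]
  B Progressive Voicing Assimilation: [vebkomugo] → [vebgomugo]
  C Glottal Epenthesis: no change — [vebgomugo]
  D Syncope: [vebgomugo] → [vebgomgo]

[hidizgot], [vebgomgo]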